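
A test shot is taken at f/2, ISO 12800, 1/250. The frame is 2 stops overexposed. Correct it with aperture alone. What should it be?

Overexposed by 2 stops → need 2 stops darker.
Aperture: f/2 → f/2.8 → f/4.

f/4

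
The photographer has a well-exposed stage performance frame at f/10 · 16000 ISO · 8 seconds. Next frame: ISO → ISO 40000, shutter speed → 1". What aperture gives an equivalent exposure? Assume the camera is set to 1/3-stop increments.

ISO: 16000 → 20000 → 25600 → 32000 → 40000 — 1 1/3 stops higher (brighter).
Shutter speed: 8 → 6 → 5 → 4 → 3.2 → 2.5 → 2 → 1.6 → 1.3 → 1 — 3 stops shorter (darker).
Net change so far: 1 2/3 stops darker. Offset with the aperture: f/10 → f/9 → f/8 → f/7.1 → f/6.3 → f/5.6.

f/5.6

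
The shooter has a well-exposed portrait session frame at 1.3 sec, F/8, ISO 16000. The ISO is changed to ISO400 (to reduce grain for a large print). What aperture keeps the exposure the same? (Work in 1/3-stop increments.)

f/1.2

ISO: 16000 → 12800 → 10000 → 8000 → 6400 → 5000 → 4000 → 3200 → 2500 → 2000 → 1600 → 1250 → 1000 → 800 → 640 → 500 → 400 — 5 1/3 stops lower (darker).
Need 5 1/3 stops brighter from the aperture: f/8 → f/7.1 → f/6.3 → f/5.6 → f/5 → f/4.5 → f/4 → f/3.5 → f/3.2 → f/2.8 → f/2.5 → f/2.2 → f/2 → f/1.8 → f/1.6 → f/1.4 → f/1.2.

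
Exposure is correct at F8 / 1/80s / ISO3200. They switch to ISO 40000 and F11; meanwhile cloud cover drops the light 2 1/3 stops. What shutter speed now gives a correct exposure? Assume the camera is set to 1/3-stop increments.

1/100s

Scene light: 2 1/3 stops darker.
ISO: 3200 → 4000 → 5000 → 6400 → 8000 → 10000 → 12800 → 16000 → 20000 → 25600 → 32000 → 40000 — 3 2/3 stops higher (brighter).
Aperture: f/8 → f/9 → f/10 → f/11 — 1 stop narrower (darker).
Net so far: 1/3 stop brighter. Shutter speed: 1/80 → 1/100.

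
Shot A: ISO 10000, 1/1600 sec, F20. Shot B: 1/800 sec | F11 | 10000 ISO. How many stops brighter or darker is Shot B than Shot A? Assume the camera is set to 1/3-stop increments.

Aperture: f/20 → f/18 → f/16 → f/14 → f/13 → f/11 — 1 2/3 stops opened up (brighter).
Shutter speed: 1/1600 → 1/1250 → 1/1000 → 1/800 — 1 stop longer (brighter).
ISO: unchanged.
Net: +1 2/3 +1 = +2 2/3 stops.

2 2/3 stops brighter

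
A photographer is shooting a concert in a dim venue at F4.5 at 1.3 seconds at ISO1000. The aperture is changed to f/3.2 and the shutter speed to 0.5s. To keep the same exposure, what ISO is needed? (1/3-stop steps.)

ISO 1250

Aperture: f/4.5 → f/4 → f/3.5 → f/3.2 — 1 stop larger aperture (brighter).
Shutter speed: 1.3 → 1 → 0.8 → 0.6 → 0.5 — 1 1/3 stops faster (darker).
Net change so far: 1/3 stop darker. Offset with the ISO: 1000 → 1250.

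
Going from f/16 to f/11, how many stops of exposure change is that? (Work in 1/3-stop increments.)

1 stop

f/16 → f/14 → f/13 → f/11 — count the steps: 3 third-stops = 1 stop.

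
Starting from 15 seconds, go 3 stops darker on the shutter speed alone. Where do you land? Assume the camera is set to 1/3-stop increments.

Shutter speed: 15 → 13 → 10 → 8 → 6 → 5 → 4 → 3.2 → 2.5 → 2 — 3 stops faster (darker).

2 s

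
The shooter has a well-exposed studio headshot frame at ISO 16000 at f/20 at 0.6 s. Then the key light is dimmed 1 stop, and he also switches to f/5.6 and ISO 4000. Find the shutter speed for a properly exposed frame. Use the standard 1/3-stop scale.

Scene light: 1 stop darker.
Aperture: f/20 → f/18 → f/16 → f/14 → f/13 → f/11 → f/10 → f/9 → f/8 → f/7.1 → f/6.3 → f/5.6 — 3 2/3 stops wider (brighter).
ISO: 16000 → 12800 → 10000 → 8000 → 6400 → 5000 → 4000 — 2 stops lower (darker).
Net so far: 2/3 stop brighter. Shutter speed: 0.6 → 0.5 → 0.4.

0.4 s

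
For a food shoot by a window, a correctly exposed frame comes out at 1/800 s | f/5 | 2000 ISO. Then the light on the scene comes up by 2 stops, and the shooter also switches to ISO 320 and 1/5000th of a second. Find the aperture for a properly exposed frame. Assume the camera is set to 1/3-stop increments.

f/1.6

Scene light: 2 stops brighter.
ISO: 2000 → 1600 → 1250 → 1000 → 800 → 640 → 500 → 400 → 320 — 2 2/3 stops lower (darker).
Shutter speed: 1/800 → 1/1000 → 1/1250 → 1/1600 → 1/2000 → 1/2500 → 1/3200 → 1/4000 → 1/5000 — 2 2/3 stops faster (darker).
Net so far: 3 1/3 stops darker. Aperture: f/5 → f/4.5 → f/4 → f/3.5 → f/3.2 → f/2.8 → f/2.5 → f/2.2 → f/2 → f/1.8 → f/1.6.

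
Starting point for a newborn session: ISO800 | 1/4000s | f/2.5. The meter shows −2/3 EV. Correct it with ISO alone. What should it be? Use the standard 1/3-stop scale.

Underexposed by 2/3 stop → need 2/3 stop brighter.
ISO: 800 → 1000 → 1250.

ISO 1250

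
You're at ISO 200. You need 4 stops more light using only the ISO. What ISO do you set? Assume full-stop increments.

ISO 3200

ISO: 200 → 400 → 800 → 1600 → 3200 — 4 stops higher (brighter).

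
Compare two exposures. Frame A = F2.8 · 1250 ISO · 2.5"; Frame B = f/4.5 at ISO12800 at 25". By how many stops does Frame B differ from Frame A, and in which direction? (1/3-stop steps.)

5 1/3 stops brighter

Aperture: f/2.8 → f/3.2 → f/3.5 → f/4 → f/4.5 — 1 1/3 stops smaller aperture (darker).
Shutter speed: 2.5 → 3.2 → 4 → 5 → 6 → 8 → 10 → 13 → 15 → 20 → 25 — 3 1/3 stops slower (brighter).
ISO: 1250 → 1600 → 2000 → 2500 → 3200 → 4000 → 5000 → 6400 → 8000 → 10000 → 12800 — 3 1/3 stops higher (brighter).
Net: −1 1/3 +3 1/3 +3 1/3 = +5 1/3 stops.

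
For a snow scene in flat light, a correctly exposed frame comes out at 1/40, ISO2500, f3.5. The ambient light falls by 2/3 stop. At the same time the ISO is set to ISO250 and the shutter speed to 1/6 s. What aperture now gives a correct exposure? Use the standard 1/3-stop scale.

f/2.2

Scene light: 2/3 stop darker.
ISO: 2500 → 2000 → 1600 → 1250 → 1000 → 800 → 640 → 500 → 400 → 320 → 250 — 3 1/3 stops dropped (darker).
Shutter speed: 1/40 → 1/30 → 1/25 → 1/20 → 1/15 → 1/13 → 1/10 → 1/8 → 1/6 — 2 2/3 stops slower (brighter).
Net so far: 1 1/3 stops darker. Aperture: f/3.5 → f/3.2 → f/2.8 → f/2.5 → f/2.2.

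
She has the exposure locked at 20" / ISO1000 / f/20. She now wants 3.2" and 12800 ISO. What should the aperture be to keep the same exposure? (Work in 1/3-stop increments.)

Shutter speed: 20 → 15 → 13 → 10 → 8 → 6 → 5 → 4 → 3.2 — 2 2/3 stops faster (darker).
ISO: 1000 → 1250 → 1600 → 2000 → 2500 → 3200 → 4000 → 5000 → 6400 → 8000 → 10000 → 12800 — 3 2/3 stops higher (brighter).
Net change so far: 1 stop brighter. Offset with the aperture: f/20 → f/22 → f/25 → f/29.

f/29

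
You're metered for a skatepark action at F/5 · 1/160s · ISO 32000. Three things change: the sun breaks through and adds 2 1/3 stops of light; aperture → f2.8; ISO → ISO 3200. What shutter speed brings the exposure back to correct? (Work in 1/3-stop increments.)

Scene light: 2 1/3 stops brighter.
Aperture: f/5 → f/4.5 → f/4 → f/3.5 → f/3.2 → f/2.8 — 1 2/3 stops wider (brighter).
ISO: 32000 → 25600 → 20000 → 16000 → 12800 → 10000 → 8000 → 6400 → 5000 → 4000 → 3200 — 3 1/3 stops dropped (darker).
Net so far: 2/3 stop brighter. Shutter speed: 1/160 → 1/200 → 1/250.

1/250s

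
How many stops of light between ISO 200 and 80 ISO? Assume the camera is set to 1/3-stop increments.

200 → 160 → 125 → 100 → 80 — count the steps: 4 third-stops = 1 1/3 stops.

1 1/3 stops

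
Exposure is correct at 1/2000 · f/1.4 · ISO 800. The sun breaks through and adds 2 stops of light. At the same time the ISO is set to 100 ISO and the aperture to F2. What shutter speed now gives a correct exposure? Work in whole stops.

1/500s

Scene light: 2 stops brighter.
ISO: 800 → 400 → 200 → 100 — 3 stops dropped (darker).
Aperture: f/1.4 → f/2 — 1 stop narrower (darker).
Net so far: 2 stops darker. Shutter speed: 1/2000 → 1/1000 → 1/500.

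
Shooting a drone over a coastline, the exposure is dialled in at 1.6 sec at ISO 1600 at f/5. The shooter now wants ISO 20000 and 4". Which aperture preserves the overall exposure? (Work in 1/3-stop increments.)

f/29

ISO: 1600 → 2000 → 2500 → 3200 → 4000 → 5000 → 6400 → 8000 → 10000 → 12800 → 16000 → 20000 — 3 2/3 stops higher (brighter).
Shutter speed: 1.6 → 2 → 2.5 → 3.2 → 4 — 1 1/3 stops longer (brighter).
Net change so far: 5 stops brighter. Offset with the aperture: f/5 → f/5.6 → f/6.3 → f/7.1 → f/8 → f/9 → f/10 → f/11 → f/13 → f/14 → f/16 → f/18 → f/20 → f/22 → f/25 → f/29.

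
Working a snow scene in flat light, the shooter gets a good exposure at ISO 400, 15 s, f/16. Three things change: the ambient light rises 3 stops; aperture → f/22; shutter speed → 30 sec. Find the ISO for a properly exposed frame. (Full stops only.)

ISO 50

Scene light: 3 stops brighter.
Aperture: f/16 → f/22 — 1 stop stopped down (darker).
Shutter speed: 15 → 30 — 1 stop longer (brighter).
Net so far: 3 stops brighter. ISO: 400 → 200 → 100 → 50.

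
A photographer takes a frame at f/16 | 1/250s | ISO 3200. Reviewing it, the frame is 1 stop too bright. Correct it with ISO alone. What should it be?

Overexposed by 1 stop → need 1 stop darker.
ISO: 3200 → 1600.

ISO 1600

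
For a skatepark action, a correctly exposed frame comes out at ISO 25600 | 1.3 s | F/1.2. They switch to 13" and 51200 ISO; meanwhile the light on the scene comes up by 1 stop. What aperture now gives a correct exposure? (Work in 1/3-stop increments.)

f/8

Scene light: 1 stop brighter.
Shutter speed: 1.3 → 1.6 → 2 → 2.5 → 3.2 → 4 → 5 → 6 → 8 → 10 → 13 — 3 1/3 stops slower (brighter).
ISO: 25600 → 32000 → 40000 → 51200 — 1 stop raised (brighter).
Net so far: 5 1/3 stops brighter. Aperture: f/1.2 → f/1.4 → f/1.6 → f/1.8 → f/2 → f/2.2 → f/2.5 → f/2.8 → f/3.2 → f/3.5 → f/4 → f/4.5 → f/5 → f/5.6 → f/6.3 → f/7.1 → f/8.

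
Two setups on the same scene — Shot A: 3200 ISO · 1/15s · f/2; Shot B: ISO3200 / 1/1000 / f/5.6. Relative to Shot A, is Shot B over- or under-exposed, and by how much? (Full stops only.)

9 stops darker

Aperture: f/2 → f/2.8 → f/4 → f/5.6 — 3 stops stopped down (darker).
Shutter speed: 1/15 → 1/30 → 1/60 → 1/125 → 1/250 → 1/500 → 1/1000 — 6 stops faster (darker).
ISO: unchanged.
Net: −3 −6 = −9 stops.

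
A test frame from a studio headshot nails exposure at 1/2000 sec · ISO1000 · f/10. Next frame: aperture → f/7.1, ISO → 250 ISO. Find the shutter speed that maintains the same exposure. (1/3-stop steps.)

1/1000s

Aperture: f/10 → f/9 → f/8 → f/7.1 — 1 stop wider (brighter).
ISO: 1000 → 800 → 640 → 500 → 400 → 320 → 250 — 2 stops dropped (darker).
Net change so far: 1 stop darker. Offset with the shutter speed: 1/2000 → 1/1600 → 1/1250 → 1/1000.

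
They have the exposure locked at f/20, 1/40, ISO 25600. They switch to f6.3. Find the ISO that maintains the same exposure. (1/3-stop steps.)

Aperture: f/20 → f/18 → f/16 → f/14 → f/13 → f/11 → f/10 → f/9 → f/8 → f/7.1 → f/6.3 — 3 1/3 stops opened up (brighter).
Need 3 1/3 stops darker from the ISO: 25600 → 20000 → 16000 → 12800 → 10000 → 8000 → 6400 → 5000 → 4000 → 3200 → 2500.

ISO 2500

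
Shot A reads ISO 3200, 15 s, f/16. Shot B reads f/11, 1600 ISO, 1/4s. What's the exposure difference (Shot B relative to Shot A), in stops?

Aperture: f/16 → f/11 — 1 stop opened up (brighter).
Shutter speed: 15 → 8 → 4 → 2 → 1 → 1/2 → 1/4 — 6 stops faster (darker).
ISO: 3200 → 1600 — 1 stop lower (darker).
Net: +1 −6 −1 = −6 stops.

6 stops darker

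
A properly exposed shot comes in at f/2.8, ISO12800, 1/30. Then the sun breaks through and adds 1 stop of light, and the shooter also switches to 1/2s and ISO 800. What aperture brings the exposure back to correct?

Scene light: 1 stop brighter.
Shutter speed: 1/30 → 1/15 → 1/8 → 1/4 → 1/2 — 4 stops slower (brighter).
ISO: 12800 → 6400 → 3200 → 1600 → 800 — 4 stops dropped (darker).
Net so far: 1 stop brighter. Aperture: f/2.8 → f/4.

f/4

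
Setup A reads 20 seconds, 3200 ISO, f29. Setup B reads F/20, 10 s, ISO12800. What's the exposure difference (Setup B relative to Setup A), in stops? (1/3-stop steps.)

2 stops brighter

Aperture: f/29 → f/25 → f/22 → f/20 — 1 stop opened up (brighter).
Shutter speed: 20 → 15 → 13 → 10 — 1 stop shorter (darker).
ISO: 3200 → 4000 → 5000 → 6400 → 8000 → 10000 → 12800 — 2 stops raised (brighter).
Net: +1 −1 +2 = +2 stops.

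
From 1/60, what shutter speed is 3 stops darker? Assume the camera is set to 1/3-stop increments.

Shutter speed: 1/60 → 1/80 → 1/100 → 1/125 → 1/160 → 1/200 → 1/250 → 1/320 → 1/400 → 1/500 — 3 stops faster (darker).

1/500s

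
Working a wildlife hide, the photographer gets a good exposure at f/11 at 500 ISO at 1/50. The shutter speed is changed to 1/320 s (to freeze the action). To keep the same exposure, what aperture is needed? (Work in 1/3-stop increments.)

f/4.5

Shutter speed: 1/50 → 1/60 → 1/80 → 1/100 → 1/125 → 1/160 → 1/200 → 1/250 → 1/320 — 2 2/3 stops shorter (darker).
Need 2 2/3 stops brighter from the aperture: f/11 → f/10 → f/9 → f/8 → f/7.1 → f/6.3 → f/5.6 → f/5 → f/4.5.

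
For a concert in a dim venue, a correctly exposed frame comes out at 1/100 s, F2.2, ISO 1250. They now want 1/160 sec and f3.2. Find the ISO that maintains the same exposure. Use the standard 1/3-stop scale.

Shutter speed: 1/100 → 1/125 → 1/160 — 2/3 stop faster (darker).
Aperture: f/2.2 → f/2.5 → f/2.8 → f/3.2 — 1 stop narrower (darker).
Net change so far: 1 2/3 stops darker. Offset with the ISO: 1250 → 1600 → 2000 → 2500 → 3200 → 4000.

ISO 4000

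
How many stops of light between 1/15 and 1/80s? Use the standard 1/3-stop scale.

2 1/3 stops

1/15 → 1/20 → 1/25 → 1/30 → 1/40 → 1/50 → 1/60 → 1/80 — count the steps: 7 third-stops = 2 1/3 stops.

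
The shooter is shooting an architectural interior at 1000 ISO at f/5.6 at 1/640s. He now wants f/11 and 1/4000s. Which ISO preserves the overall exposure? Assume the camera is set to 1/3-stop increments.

ISO 25600

Aperture: f/5.6 → f/6.3 → f/7.1 → f/8 → f/9 → f/10 → f/11 — 2 stops stopped down (darker).
Shutter speed: 1/640 → 1/800 → 1/1000 → 1/1250 → 1/1600 → 1/2000 → 1/2500 → 1/3200 → 1/4000 — 2 2/3 stops shorter (darker).
Net change so far: 4 2/3 stops darker. Offset with the ISO: 1000 → 1250 → 1600 → 2000 → 2500 → 3200 → 4000 → 5000 → 6400 → 8000 → 10000 → 12800 → 16000 → 20000 → 25600.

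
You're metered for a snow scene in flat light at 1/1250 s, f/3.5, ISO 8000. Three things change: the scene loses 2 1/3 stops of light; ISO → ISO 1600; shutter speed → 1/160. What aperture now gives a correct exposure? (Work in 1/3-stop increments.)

Scene light: 2 1/3 stops darker.
ISO: 8000 → 6400 → 5000 → 4000 → 3200 → 2500 → 2000 → 1600 — 2 1/3 stops lower (darker).
Shutter speed: 1/1250 → 1/1000 → 1/800 → 1/640 → 1/500 → 1/400 → 1/320 → 1/250 → 1/200 → 1/160 — 3 stops slower (brighter).
Net so far: 1 2/3 stops darker. Aperture: f/3.5 → f/3.2 → f/2.8 → f/2.5 → f/2.2 → f/2.

f/2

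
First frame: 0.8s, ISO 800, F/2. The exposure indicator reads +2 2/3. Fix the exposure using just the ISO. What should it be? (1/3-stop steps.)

Overexposed by 2 2/3 stops → need 2 2/3 stops darker.
ISO: 800 → 640 → 500 → 400 → 320 → 250 → 200 → 160 → 125.

ISO 125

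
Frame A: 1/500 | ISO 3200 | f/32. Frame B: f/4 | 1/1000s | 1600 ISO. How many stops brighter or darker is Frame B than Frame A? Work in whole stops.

4 stops brighter

Aperture: f/32 → f/22 → f/16 → f/11 → f/8 → f/5.6 → f/4 — 6 stops larger aperture (brighter).
Shutter speed: 1/500 → 1/1000 — 1 stop shorter (darker).
ISO: 3200 → 1600 — 1 stop dropped (darker).
Net: +6 −1 −1 = +4 stops.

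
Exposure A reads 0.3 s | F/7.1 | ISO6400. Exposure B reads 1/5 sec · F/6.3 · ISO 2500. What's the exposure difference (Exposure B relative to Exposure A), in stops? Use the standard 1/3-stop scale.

1 2/3 stops darker

Aperture: f/7.1 → f/6.3 — 1/3 stop wider (brighter).
Shutter speed: 0.3 → 1/4 → 1/5 — 2/3 stop faster (darker).
ISO: 6400 → 5000 → 4000 → 3200 → 2500 — 1 1/3 stops dropped (darker).
Net: +1/3 −2/3 −1 1/3 = −1 2/3 stops.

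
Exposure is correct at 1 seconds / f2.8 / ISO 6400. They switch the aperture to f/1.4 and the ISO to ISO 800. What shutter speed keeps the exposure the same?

Aperture: f/2.8 → f/2 → f/1.4 — 2 stops larger aperture (brighter).
ISO: 6400 → 3200 → 1600 → 800 — 3 stops dropped (darker).
Net change so far: 1 stop darker. Offset with the shutter speed: 1 → 2.

2 s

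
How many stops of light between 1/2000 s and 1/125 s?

4 stops

1/2000 → 1/1000 → 1/500 → 1/250 → 1/125 — count the steps: 4 stops.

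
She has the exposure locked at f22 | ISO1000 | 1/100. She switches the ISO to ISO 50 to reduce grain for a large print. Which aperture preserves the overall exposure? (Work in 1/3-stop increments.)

f/5

ISO: 1000 → 800 → 640 → 500 → 400 → 320 → 250 → 200 → 160 → 125 → 100 → 80 → 64 → 50 — 4 1/3 stops lower (darker).
Need 4 1/3 stops brighter from the aperture: f/22 → f/20 → f/18 → f/16 → f/14 → f/13 → f/11 → f/10 → f/9 → f/8 → f/7.1 → f/6.3 → f/5.6 → f/5.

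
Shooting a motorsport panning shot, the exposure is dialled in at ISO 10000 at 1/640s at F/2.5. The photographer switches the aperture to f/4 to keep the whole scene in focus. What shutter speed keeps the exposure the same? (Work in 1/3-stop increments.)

Aperture: f/2.5 → f/2.8 → f/3.2 → f/3.5 → f/4 — 1 1/3 stops smaller aperture (darker).
Need 1 1/3 stops brighter from the shutter speed: 1/640 → 1/500 → 1/400 → 1/320 → 1/250.

1/250s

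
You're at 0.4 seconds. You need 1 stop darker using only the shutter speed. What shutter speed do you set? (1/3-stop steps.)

1/5s

Shutter speed: 0.4 → 0.3 → 1/4 → 1/5 — 1 stop faster (darker).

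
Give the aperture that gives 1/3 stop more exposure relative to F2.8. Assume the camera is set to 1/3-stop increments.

f/2.5

Aperture: f/2.8 → f/2.5 — 1/3 stop larger aperture (brighter).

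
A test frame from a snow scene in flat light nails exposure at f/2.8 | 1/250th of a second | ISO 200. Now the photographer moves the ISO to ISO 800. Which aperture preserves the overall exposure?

ISO: 200 → 400 → 800 — 2 stops higher (brighter).
Need 2 stops darker from the aperture: f/2.8 → f/4 → f/5.6.

f/5.6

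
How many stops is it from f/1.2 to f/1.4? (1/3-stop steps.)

f/1.2 → f/1.4 — count the steps: 1 third-stops = 1/3 stop.

1/3 stop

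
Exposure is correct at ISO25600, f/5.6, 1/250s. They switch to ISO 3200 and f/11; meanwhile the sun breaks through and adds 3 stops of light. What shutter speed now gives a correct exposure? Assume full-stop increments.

Scene light: 3 stops brighter.
ISO: 25600 → 12800 → 6400 → 3200 — 3 stops lower (darker).
Aperture: f/5.6 → f/8 → f/11 — 2 stops narrower (darker).
Net so far: 2 stops darker. Shutter speed: 1/250 → 1/125 → 1/60.

1/60s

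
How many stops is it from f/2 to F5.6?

3 stops

f/2 → f/2.8 → f/4 → f/5.6 — count the steps: 3 stops.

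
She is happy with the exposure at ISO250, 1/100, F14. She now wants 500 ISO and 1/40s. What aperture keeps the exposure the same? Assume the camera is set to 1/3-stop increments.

f/32

ISO: 250 → 320 → 400 → 500 — 1 stop raised (brighter).
Shutter speed: 1/100 → 1/80 → 1/60 → 1/50 → 1/40 — 1 1/3 stops slower (brighter).
Net change so far: 2 1/3 stops brighter. Offset with the aperture: f/14 → f/16 → f/18 → f/20 → f/22 → f/25 → f/29 → f/32.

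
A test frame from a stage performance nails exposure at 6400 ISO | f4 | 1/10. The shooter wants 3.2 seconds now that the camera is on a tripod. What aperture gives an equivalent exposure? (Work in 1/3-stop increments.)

Shutter speed: 1/10 → 1/8 → 1/6 → 1/5 → 1/4 → 0.3 → 0.4 → 0.5 → 0.6 → 0.8 → 1 → 1.3 → 1.6 → 2 → 2.5 → 3.2 — 5 stops longer (brighter).
Need 5 stops darker from the aperture: f/4 → f/4.5 → f/5 → f/5.6 → f/6.3 → f/7.1 → f/8 → f/9 → f/10 → f/11 → f/13 → f/14 → f/16 → f/18 → f/20 → f/22.

f/22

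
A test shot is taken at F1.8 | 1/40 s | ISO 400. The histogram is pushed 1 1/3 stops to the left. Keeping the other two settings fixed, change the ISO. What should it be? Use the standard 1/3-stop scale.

Underexposed by 1 1/3 stops → need 1 1/3 stops brighter.
ISO: 400 → 500 → 640 → 800 → 1000.

ISO 1000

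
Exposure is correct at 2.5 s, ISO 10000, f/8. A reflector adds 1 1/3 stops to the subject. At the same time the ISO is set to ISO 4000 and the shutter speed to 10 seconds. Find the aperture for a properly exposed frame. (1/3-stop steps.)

f/16

Scene light: 1 1/3 stops brighter.
ISO: 10000 → 8000 → 6400 → 5000 → 4000 — 1 1/3 stops dropped (darker).
Shutter speed: 2.5 → 3.2 → 4 → 5 → 6 → 8 → 10 — 2 stops slower (brighter).
Net so far: 2 stops brighter. Aperture: f/8 → f/9 → f/10 → f/11 → f/13 → f/14 → f/16.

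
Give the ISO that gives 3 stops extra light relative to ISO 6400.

ISO 51200

ISO: 6400 → 12800 → 25600 → 51200 — 3 stops raised (brighter).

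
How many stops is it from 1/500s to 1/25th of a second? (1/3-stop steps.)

4 1/3 stops

1/500 → 1/400 → 1/320 → 1/250 → 1/200 → 1/160 → 1/125 → 1/100 → 1/80 → 1/60 → 1/50 → 1/40 → 1/30 → 1/25 — count the steps: 13 third-stops = 4 1/3 stops.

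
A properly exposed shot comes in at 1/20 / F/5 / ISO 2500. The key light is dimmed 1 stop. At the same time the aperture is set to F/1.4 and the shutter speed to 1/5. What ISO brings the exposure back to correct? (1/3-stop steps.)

Scene light: 1 stop darker.
Aperture: f/5 → f/4.5 → f/4 → f/3.5 → f/3.2 → f/2.8 → f/2.5 → f/2.2 → f/2 → f/1.8 → f/1.6 → f/1.4 — 3 2/3 stops larger aperture (brighter).
Shutter speed: 1/20 → 1/15 → 1/13 → 1/10 → 1/8 → 1/6 → 1/5 — 2 stops slower (brighter).
Net so far: 4 2/3 stops brighter. ISO: 2500 → 2000 → 1600 → 1250 → 1000 → 800 → 640 → 500 → 400 → 320 → 250 → 200 → 160 → 125 → 100.

ISO 100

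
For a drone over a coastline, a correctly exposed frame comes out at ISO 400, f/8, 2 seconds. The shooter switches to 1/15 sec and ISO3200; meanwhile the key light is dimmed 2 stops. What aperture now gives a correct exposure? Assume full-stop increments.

f/2

Scene light: 2 stops darker.
Shutter speed: 2 → 1 → 1/2 → 1/4 → 1/8 → 1/15 — 5 stops shorter (darker).
ISO: 400 → 800 → 1600 → 3200 — 3 stops raised (brighter).
Net so far: 4 stops darker. Aperture: f/8 → f/5.6 → f/4 → f/2.8 → f/2.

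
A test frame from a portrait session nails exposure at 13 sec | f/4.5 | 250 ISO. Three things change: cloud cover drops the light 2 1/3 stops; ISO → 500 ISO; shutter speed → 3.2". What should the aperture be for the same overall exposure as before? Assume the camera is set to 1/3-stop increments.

Scene light: 2 1/3 stops darker.
ISO: 250 → 320 → 400 → 500 — 1 stop raised (brighter).
Shutter speed: 13 → 10 → 8 → 6 → 5 → 4 → 3.2 — 2 stops shorter (darker).
Net so far: 3 1/3 stops darker. Aperture: f/4.5 → f/4 → f/3.5 → f/3.2 → f/2.8 → f/2.5 → f/2.2 → f/2 → f/1.8 → f/1.6 → f/1.4.

f/1.4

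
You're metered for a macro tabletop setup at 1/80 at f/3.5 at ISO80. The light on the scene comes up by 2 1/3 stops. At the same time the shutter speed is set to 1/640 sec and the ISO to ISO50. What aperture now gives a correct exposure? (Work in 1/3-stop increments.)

Scene light: 2 1/3 stops brighter.
Shutter speed: 1/80 → 1/100 → 1/125 → 1/160 → 1/200 → 1/250 → 1/320 → 1/400 → 1/500 → 1/640 — 3 stops shorter (darker).
ISO: 80 → 64 → 50 — 2/3 stop lower (darker).
Net so far: 1 1/3 stops darker. Aperture: f/3.5 → f/3.2 → f/2.8 → f/2.5 → f/2.2.

f/2.2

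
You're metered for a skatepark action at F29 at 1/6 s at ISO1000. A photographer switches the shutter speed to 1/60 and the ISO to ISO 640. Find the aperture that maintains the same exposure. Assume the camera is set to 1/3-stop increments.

Shutter speed: 1/6 → 1/8 → 1/10 → 1/13 → 1/15 → 1/20 → 1/25 → 1/30 → 1/40 → 1/50 → 1/60 — 3 1/3 stops shorter (darker).
ISO: 1000 → 800 → 640 — 2/3 stop lower (darker).
Net change so far: 4 stops darker. Offset with the aperture: f/29 → f/25 → f/22 → f/20 → f/18 → f/16 → f/14 → f/13 → f/11 → f/10 → f/9 → f/8 → f/7.1.

f/7.1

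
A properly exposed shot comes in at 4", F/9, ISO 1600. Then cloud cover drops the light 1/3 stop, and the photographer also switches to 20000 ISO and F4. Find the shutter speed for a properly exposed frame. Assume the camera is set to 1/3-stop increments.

Scene light: 1/3 stop darker.
ISO: 1600 → 2000 → 2500 → 3200 → 4000 → 5000 → 6400 → 8000 → 10000 → 12800 → 16000 → 20000 — 3 2/3 stops raised (brighter).
Aperture: f/9 → f/8 → f/7.1 → f/6.3 → f/5.6 → f/5 → f/4.5 → f/4 — 2 1/3 stops larger aperture (brighter).
Net so far: 5 2/3 stops brighter. Shutter speed: 4 → 3.2 → 2.5 → 2 → 1.6 → 1.3 → 1 → 0.8 → 0.6 → 0.5 → 0.4 → 0.3 → 1/4 → 1/5 → 1/6 → 1/8 → 1/10 → 1/13.

1/13s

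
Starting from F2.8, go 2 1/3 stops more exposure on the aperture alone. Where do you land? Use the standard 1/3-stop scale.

Aperture: f/2.8 → f/2.5 → f/2.2 → f/2 → f/1.8 → f/1.6 → f/1.4 → f/1.2 — 2 1/3 stops wider (brighter).

f/1.2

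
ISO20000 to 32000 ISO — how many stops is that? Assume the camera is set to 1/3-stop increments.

20000 → 25600 → 32000 — count the steps: 2 third-stops = 2/3 stop.

2/3 stop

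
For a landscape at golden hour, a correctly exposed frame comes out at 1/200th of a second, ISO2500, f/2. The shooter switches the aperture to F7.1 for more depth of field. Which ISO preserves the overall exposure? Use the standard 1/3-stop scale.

ISO 32000

Aperture: f/2 → f/2.2 → f/2.5 → f/2.8 → f/3.2 → f/3.5 → f/4 → f/4.5 → f/5 → f/5.6 → f/6.3 → f/7.1 — 3 2/3 stops stopped down (darker).
Need 3 2/3 stops brighter from the ISO: 2500 → 3200 → 4000 → 5000 → 6400 → 8000 → 10000 → 12800 → 16000 → 20000 → 25600 → 32000.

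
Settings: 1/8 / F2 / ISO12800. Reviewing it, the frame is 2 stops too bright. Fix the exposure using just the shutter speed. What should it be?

Overexposed by 2 stops → need 2 stops darker.
Shutter speed: 1/8 → 1/15 → 1/30.

1/30s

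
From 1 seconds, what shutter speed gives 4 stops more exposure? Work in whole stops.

15 s

Shutter speed: 1 → 2 → 4 → 8 → 15 — 4 stops longer (brighter).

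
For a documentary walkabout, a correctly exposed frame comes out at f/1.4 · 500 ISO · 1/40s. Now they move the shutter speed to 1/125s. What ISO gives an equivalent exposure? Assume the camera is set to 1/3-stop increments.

Shutter speed: 1/40 → 1/50 → 1/60 → 1/80 → 1/100 → 1/125 — 1 2/3 stops shorter (darker).
Need 1 2/3 stops brighter from the ISO: 500 → 640 → 800 → 1000 → 1250 → 1600.

ISO 1600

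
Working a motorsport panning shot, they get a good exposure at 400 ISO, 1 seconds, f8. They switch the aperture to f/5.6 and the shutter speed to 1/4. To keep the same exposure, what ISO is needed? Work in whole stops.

Aperture: f/8 → f/5.6 — 1 stop larger aperture (brighter).
Shutter speed: 1 → 1/2 → 1/4 — 2 stops faster (darker).
Net change so far: 1 stop darker. Offset with the ISO: 400 → 800.

ISO 800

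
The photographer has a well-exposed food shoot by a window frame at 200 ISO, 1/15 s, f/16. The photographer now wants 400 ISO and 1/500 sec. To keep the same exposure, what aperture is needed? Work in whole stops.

ISO: 200 → 400 — 1 stop higher (brighter).
Shutter speed: 1/15 → 1/30 → 1/60 → 1/125 → 1/250 → 1/500 — 5 stops faster (darker).
Net change so far: 4 stops darker. Offset with the aperture: f/16 → f/11 → f/8 → f/5.6 → f/4.

f/4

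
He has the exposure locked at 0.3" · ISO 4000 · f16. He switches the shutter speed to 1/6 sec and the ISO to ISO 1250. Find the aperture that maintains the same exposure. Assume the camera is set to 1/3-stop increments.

f/6.3

Shutter speed: 0.3 → 1/4 → 1/5 → 1/6 — 1 stop faster (darker).
ISO: 4000 → 3200 → 2500 → 2000 → 1600 → 1250 — 1 2/3 stops lower (darker).
Net change so far: 2 2/3 stops darker. Offset with the aperture: f/16 → f/14 → f/13 → f/11 → f/10 → f/9 → f/8 → f/7.1 → f/6.3.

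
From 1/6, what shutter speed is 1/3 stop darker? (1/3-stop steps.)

Shutter speed: 1/6 → 1/8 — 1/3 stop shorter (darker).

1/8s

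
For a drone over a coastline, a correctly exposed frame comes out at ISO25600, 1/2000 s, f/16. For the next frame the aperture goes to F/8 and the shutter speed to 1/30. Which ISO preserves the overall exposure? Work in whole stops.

ISO 100

Aperture: f/16 → f/11 → f/8 — 2 stops larger aperture (brighter).
Shutter speed: 1/2000 → 1/1000 → 1/500 → 1/250 → 1/125 → 1/60 → 1/30 — 6 stops longer (brighter).
Net change so far: 8 stops brighter. Offset with the ISO: 25600 → 12800 → 6400 → 3200 → 1600 → 800 → 400 → 200 → 100.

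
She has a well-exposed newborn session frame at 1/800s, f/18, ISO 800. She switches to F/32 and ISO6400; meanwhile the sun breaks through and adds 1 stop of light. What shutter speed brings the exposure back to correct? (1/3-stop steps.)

1/4000s

Scene light: 1 stop brighter.
Aperture: f/18 → f/20 → f/22 → f/25 → f/29 → f/32 — 1 2/3 stops narrower (darker).
ISO: 800 → 1000 → 1250 → 1600 → 2000 → 2500 → 3200 → 4000 → 5000 → 6400 — 3 stops raised (brighter).
Net so far: 2 1/3 stops brighter. Shutter speed: 1/800 → 1/1000 → 1/1250 → 1/1600 → 1/2000 → 1/2500 → 1/3200 → 1/4000.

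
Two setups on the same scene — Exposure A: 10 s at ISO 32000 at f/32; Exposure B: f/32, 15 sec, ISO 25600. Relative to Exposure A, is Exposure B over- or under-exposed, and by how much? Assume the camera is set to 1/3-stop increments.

Aperture: unchanged.
Shutter speed: 10 → 13 → 15 — 2/3 stop longer (brighter).
ISO: 32000 → 25600 — 1/3 stop dropped (darker).
Net: +2/3 −1/3 = +1/3 stops.

1/3 stop brighter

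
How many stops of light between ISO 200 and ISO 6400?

5 stops

200 → 400 → 800 → 1600 → 3200 → 6400 — count the steps: 5 stops.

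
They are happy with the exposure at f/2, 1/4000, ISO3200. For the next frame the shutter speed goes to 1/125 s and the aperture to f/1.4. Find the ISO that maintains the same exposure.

Shutter speed: 1/4000 → 1/2000 → 1/1000 → 1/500 → 1/250 → 1/125 — 5 stops longer (brighter).
Aperture: f/2 → f/1.4 — 1 stop larger aperture (brighter).
Net change so far: 6 stops brighter. Offset with the ISO: 3200 → 1600 → 800 → 400 → 200 → 100 → 50.

ISO 50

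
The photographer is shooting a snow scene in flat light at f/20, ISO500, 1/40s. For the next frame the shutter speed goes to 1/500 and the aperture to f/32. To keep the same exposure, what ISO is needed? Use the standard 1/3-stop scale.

Shutter speed: 1/40 → 1/50 → 1/60 → 1/80 → 1/100 → 1/125 → 1/160 → 1/200 → 1/250 → 1/320 → 1/400 → 1/500 — 3 2/3 stops faster (darker).
Aperture: f/20 → f/22 → f/25 → f/29 → f/32 — 1 1/3 stops smaller aperture (darker).
Net change so far: 5 stops darker. Offset with the ISO: 500 → 640 → 800 → 1000 → 1250 → 1600 → 2000 → 2500 → 3200 → 4000 → 5000 → 6400 → 8000 → 10000 → 12800 → 16000.

ISO 16000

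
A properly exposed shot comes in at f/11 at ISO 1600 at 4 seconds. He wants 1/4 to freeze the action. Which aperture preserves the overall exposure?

Shutter speed: 4 → 2 → 1 → 1/2 → 1/4 — 4 stops shorter (darker).
Need 4 stops brighter from the aperture: f/11 → f/8 → f/5.6 → f/4 → f/2.8.

f/2.8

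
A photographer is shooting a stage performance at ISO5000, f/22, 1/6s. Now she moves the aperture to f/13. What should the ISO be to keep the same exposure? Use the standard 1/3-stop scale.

Aperture: f/22 → f/20 → f/18 → f/16 → f/14 → f/13 — 1 2/3 stops opened up (brighter).
Need 1 2/3 stops darker from the ISO: 5000 → 4000 → 3200 → 2500 → 2000 → 1600.

ISO 1600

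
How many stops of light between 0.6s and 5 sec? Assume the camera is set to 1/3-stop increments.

3 stops

0.6 → 0.8 → 1 → 1.3 → 1.6 → 2 → 2.5 → 3.2 → 4 → 5 — count the steps: 9 third-stops = 3 stops.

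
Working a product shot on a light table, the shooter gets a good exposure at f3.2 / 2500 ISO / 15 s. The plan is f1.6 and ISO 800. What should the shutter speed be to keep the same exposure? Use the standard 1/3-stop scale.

13 s

Aperture: f/3.2 → f/2.8 → f/2.5 → f/2.2 → f/2 → f/1.8 → f/1.6 — 2 stops larger aperture (brighter).
ISO: 2500 → 2000 → 1600 → 1250 → 1000 → 800 — 1 2/3 stops lower (darker).
Net change so far: 1/3 stop brighter. Offset with the shutter speed: 15 → 13.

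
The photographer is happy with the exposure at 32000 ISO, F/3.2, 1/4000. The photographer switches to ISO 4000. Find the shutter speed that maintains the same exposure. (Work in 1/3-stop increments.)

1/500s

ISO: 32000 → 25600 → 20000 → 16000 → 12800 → 10000 → 8000 → 6400 → 5000 → 4000 — 3 stops dropped (darker).
Need 3 stops brighter from the shutter speed: 1/4000 → 1/3200 → 1/2500 → 1/2000 → 1/1600 → 1/1250 → 1/1000 → 1/800 → 1/640 → 1/500.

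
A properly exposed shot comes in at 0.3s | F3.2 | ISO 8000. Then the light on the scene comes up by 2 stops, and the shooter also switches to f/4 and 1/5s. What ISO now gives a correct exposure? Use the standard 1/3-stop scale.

Scene light: 2 stops brighter.
Aperture: f/3.2 → f/3.5 → f/4 — 2/3 stop narrower (darker).
Shutter speed: 0.3 → 1/4 → 1/5 — 2/3 stop faster (darker).
Net so far: 2/3 stop brighter. ISO: 8000 → 6400 → 5000.

ISO 5000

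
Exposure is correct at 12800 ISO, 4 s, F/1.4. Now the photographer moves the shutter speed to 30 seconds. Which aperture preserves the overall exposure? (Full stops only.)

Shutter speed: 4 → 8 → 15 → 30 — 3 stops slower (brighter).
Need 3 stops darker from the aperture: f/1.4 → f/2 → f/2.8 → f/4.

f/4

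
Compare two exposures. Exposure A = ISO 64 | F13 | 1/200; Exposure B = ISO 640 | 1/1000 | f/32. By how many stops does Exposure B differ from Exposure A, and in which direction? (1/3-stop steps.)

Aperture: f/13 → f/14 → f/16 → f/18 → f/20 → f/22 → f/25 → f/29 → f/32 — 2 2/3 stops stopped down (darker).
Shutter speed: 1/200 → 1/250 → 1/320 → 1/400 → 1/500 → 1/640 → 1/800 → 1/1000 — 2 1/3 stops faster (darker).
ISO: 64 → 80 → 100 → 125 → 160 → 200 → 250 → 320 → 400 → 500 → 640 — 3 1/3 stops higher (brighter).
Net: −2 2/3 −2 1/3 +3 1/3 = −1 2/3 stops.

1 2/3 stops darker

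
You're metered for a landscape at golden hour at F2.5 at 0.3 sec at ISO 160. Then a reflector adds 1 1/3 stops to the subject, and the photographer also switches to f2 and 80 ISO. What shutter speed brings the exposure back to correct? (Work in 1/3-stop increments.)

Scene light: 1 1/3 stops brighter.
Aperture: f/2.5 → f/2.2 → f/2 — 2/3 stop opened up (brighter).
ISO: 160 → 125 → 100 → 80 — 1 stop dropped (darker).
Net so far: 1 stop brighter. Shutter speed: 0.3 → 1/4 → 1/5 → 1/6.

1/6s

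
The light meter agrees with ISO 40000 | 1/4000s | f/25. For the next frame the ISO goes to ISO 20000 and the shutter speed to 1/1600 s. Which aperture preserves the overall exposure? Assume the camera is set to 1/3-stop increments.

ISO: 40000 → 32000 → 25600 → 20000 — 1 stop dropped (darker).
Shutter speed: 1/4000 → 1/3200 → 1/2500 → 1/2000 → 1/1600 — 1 1/3 stops slower (brighter).
Net change so far: 1/3 stop brighter. Offset with the aperture: f/25 → f/29.

f/29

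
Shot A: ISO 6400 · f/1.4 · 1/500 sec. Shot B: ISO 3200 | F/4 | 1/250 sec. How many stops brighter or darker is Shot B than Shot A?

Aperture: f/1.4 → f/2 → f/2.8 → f/4 — 3 stops stopped down (darker).
Shutter speed: 1/500 → 1/250 — 1 stop slower (brighter).
ISO: 6400 → 3200 — 1 stop dropped (darker).
Net: −3 +1 −1 = −3 stops.

3 stops darker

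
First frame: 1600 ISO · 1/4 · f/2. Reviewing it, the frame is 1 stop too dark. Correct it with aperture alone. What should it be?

Underexposed by 1 stop → need 1 stop brighter.
Aperture: f/2 → f/1.4.

f/1.4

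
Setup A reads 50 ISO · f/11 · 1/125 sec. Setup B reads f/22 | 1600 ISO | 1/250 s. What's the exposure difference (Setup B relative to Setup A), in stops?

Aperture: f/11 → f/16 → f/22 — 2 stops stopped down (darker).
Shutter speed: 1/125 → 1/250 — 1 stop shorter (darker).
ISO: 50 → 100 → 200 → 400 → 800 → 1600 — 5 stops higher (brighter).
Net: −2 −1 +5 = +2 stops.

2 stops brighter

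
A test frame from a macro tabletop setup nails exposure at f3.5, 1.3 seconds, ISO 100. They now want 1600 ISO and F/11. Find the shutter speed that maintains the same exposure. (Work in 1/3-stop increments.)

ISO: 100 → 125 → 160 → 200 → 250 → 320 → 400 → 500 → 640 → 800 → 1000 → 1250 → 1600 — 4 stops higher (brighter).
Aperture: f/3.5 → f/4 → f/4.5 → f/5 → f/5.6 → f/6.3 → f/7.1 → f/8 → f/9 → f/10 → f/11 — 3 1/3 stops narrower (darker).
Net change so far: 2/3 stop brighter. Offset with the shutter speed: 1.3 → 1 → 0.8.

0.8 s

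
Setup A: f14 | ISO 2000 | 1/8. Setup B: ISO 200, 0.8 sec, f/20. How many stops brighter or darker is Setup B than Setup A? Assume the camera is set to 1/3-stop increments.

Aperture: f/14 → f/16 → f/18 → f/20 — 1 stop narrower (darker).
Shutter speed: 1/8 → 1/6 → 1/5 → 1/4 → 0.3 → 0.4 → 0.5 → 0.6 → 0.8 — 2 2/3 stops longer (brighter).
ISO: 2000 → 1600 → 1250 → 1000 → 800 → 640 → 500 → 400 → 320 → 250 → 200 — 3 1/3 stops lower (darker).
Net: −1 +2 2/3 −3 1/3 = −1 2/3 stops.

1 2/3 stops darker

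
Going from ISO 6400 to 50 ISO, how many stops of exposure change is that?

6400 → 3200 → 1600 → 800 → 400 → 200 → 100 → 50 — count the steps: 7 stops.

7 stops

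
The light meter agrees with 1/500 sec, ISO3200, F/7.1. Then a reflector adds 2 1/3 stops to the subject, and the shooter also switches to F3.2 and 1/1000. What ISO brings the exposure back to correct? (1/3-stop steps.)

Scene light: 2 1/3 stops brighter.
Aperture: f/7.1 → f/6.3 → f/5.6 → f/5 → f/4.5 → f/4 → f/3.5 → f/3.2 — 2 1/3 stops larger aperture (brighter).
Shutter speed: 1/500 → 1/640 → 1/800 → 1/1000 — 1 stop shorter (darker).
Net so far: 3 2/3 stops brighter. ISO: 3200 → 2500 → 2000 → 1600 → 1250 → 1000 → 800 → 640 → 500 → 400 → 320 → 250.

ISO 250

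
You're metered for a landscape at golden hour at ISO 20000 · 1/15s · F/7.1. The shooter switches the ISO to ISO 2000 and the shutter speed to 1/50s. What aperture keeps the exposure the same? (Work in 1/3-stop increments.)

ISO: 20000 → 16000 → 12800 → 10000 → 8000 → 6400 → 5000 → 4000 → 3200 → 2500 → 2000 — 3 1/3 stops lower (darker).
Shutter speed: 1/15 → 1/20 → 1/25 → 1/30 → 1/40 → 1/50 — 1 2/3 stops faster (darker).
Net change so far: 5 stops darker. Offset with the aperture: f/7.1 → f/6.3 → f/5.6 → f/5 → f/4.5 → f/4 → f/3.5 → f/3.2 → f/2.8 → f/2.5 → f/2.2 → f/2 → f/1.8 → f/1.6 → f/1.4 → f/1.2.

f/1.2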